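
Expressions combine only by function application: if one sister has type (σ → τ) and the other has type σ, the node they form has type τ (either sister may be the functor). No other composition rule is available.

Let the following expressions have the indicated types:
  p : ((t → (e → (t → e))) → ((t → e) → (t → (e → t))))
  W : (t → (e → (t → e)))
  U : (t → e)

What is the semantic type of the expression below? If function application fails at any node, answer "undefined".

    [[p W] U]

[p W]: p is ((t → (e → (t → e))) → ((t → e) → (t → (e → t)))), W is (t → (e → (t → e))); result ((t → e) → (t → (e → t))).
[[p W] U]: [p W] is ((t → e) → (t → (e → t))), U is (t → e); result (t → (e → t)).

(t → (e → t))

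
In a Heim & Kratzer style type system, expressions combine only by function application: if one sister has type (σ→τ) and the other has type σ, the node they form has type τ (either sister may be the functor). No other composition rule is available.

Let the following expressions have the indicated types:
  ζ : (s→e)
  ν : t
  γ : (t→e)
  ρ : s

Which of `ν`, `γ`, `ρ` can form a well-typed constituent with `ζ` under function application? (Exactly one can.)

ν : t — ζ needs s; ν needs nothing (atomic); neither fits.
γ : (t→e) — ζ needs s; γ needs t; neither fits.
ρ — combines: ζ : (s→e) takes ρ : s as argument, giving e.

ρ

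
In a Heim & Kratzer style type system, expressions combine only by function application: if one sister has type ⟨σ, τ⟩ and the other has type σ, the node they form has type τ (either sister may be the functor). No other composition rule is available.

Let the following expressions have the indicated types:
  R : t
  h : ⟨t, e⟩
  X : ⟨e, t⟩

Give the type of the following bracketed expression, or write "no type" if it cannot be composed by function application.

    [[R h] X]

At [R h], h : ⟨t, e⟩ takes R : t, giving e.
At [[R h] X], X : ⟨e, t⟩ takes [R h] : e, giving t.

t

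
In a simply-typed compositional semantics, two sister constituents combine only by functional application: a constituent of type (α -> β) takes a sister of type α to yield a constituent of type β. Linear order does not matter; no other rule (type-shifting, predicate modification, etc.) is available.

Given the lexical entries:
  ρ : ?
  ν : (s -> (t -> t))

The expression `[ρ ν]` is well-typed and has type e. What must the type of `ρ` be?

((s -> (t -> t)) -> e)

[ρ ν] must have type e. The sister ν has type (s -> (t -> t)); that is not a function onto e, so ρ must be the functor, of type ((s -> (t -> t)) -> e).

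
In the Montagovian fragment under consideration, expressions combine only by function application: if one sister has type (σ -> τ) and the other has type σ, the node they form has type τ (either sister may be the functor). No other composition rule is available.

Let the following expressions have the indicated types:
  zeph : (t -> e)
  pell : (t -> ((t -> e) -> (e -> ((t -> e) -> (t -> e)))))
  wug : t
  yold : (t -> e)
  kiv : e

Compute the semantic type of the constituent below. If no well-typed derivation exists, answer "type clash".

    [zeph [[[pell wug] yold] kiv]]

(t -> e)

[pell wug]: functor pell : (t -> ((t -> e) -> (e -> ((t -> e) -> (t -> e))))), argument wug : t; result ((t -> e) -> (e -> ((t -> e) -> (t -> e)))).
[[pell wug] yold]: functor [pell wug] : ((t -> e) -> (e -> ((t -> e) -> (t -> e)))), argument yold : (t -> e); result (e -> ((t -> e) -> (t -> e))).
[[[pell wug] yold] kiv]: functor [[pell wug] yold] : (e -> ((t -> e) -> (t -> e))), argument kiv : e; result ((t -> e) -> (t -> e)).
[zeph [[[pell wug] yold] kiv]]: functor [[[pell wug] yold] kiv] : ((t -> e) -> (t -> e)), argument zeph : (t -> e); result (t -> e).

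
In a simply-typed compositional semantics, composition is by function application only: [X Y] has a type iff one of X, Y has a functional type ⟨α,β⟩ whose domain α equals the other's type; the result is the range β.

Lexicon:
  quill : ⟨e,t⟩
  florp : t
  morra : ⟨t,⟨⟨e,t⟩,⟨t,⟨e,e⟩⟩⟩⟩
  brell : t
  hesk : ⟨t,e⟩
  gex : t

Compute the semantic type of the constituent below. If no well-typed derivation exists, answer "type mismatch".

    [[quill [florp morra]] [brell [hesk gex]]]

type mismatch

[florp morra]: functor morra : ⟨t,⟨⟨e,t⟩,⟨t,⟨e,e⟩⟩⟩⟩, argument florp : t; result ⟨⟨e,t⟩,⟨t,⟨e,e⟩⟩⟩.
[quill [florp morra]]: functor [florp morra] : ⟨⟨e,t⟩,⟨t,⟨e,e⟩⟩⟩, argument quill : ⟨e,t⟩; result ⟨t,⟨e,e⟩⟩.
[hesk gex]: functor hesk : ⟨t,e⟩, argument gex : t; result e.
[brell [hesk gex]]: t with e — neither is a function whose domain matches the other; composition fails here.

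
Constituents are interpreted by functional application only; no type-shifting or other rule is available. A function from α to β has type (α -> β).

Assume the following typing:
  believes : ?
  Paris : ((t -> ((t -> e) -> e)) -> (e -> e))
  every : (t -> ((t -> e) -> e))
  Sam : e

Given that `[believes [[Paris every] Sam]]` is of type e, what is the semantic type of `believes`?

(e -> e)

[believes [[Paris every] Sam]] must have type e. The sister [[Paris every] Sam] has type e; that is not a function onto e, so believes must be the functor, of type (e -> e).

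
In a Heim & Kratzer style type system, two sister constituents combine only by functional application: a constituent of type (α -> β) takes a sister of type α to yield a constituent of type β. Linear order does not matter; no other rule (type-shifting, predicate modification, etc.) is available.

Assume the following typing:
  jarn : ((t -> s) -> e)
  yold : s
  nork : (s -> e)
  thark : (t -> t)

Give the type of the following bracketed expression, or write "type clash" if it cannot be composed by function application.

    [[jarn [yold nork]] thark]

At [yold nork], nork : (s -> e) takes yold : s, giving e.
At [jarn [yold nork]]: neither ((t -> s) -> e) nor e can take the other as argument; the node is ill-typed.

type clash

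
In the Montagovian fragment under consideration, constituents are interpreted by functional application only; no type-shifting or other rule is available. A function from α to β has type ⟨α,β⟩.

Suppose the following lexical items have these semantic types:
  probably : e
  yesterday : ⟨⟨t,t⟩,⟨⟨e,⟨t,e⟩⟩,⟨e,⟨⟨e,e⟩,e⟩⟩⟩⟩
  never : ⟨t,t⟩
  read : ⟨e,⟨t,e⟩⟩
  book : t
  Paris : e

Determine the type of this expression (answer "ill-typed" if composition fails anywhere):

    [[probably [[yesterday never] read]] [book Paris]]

ill-typed

[yesterday never]: ⟨⟨t,t⟩,⟨⟨e,⟨t,e⟩⟩,⟨e,⟨⟨e,e⟩,e⟩⟩⟩⟩ applied to ⟨t,t⟩ yields ⟨⟨e,⟨t,e⟩⟩,⟨e,⟨⟨e,e⟩,e⟩⟩⟩.
[[yesterday never] read]: ⟨⟨e,⟨t,e⟩⟩,⟨e,⟨⟨e,e⟩,e⟩⟩⟩ applied to ⟨e,⟨t,e⟩⟩ yields ⟨e,⟨⟨e,e⟩,e⟩⟩.
[probably [[yesterday never] read]]: ⟨e,⟨⟨e,e⟩,e⟩⟩ applied to e yields ⟨⟨e,e⟩,e⟩.
At [book Paris]: neither t nor e can take the other as argument; the node is ill-typed.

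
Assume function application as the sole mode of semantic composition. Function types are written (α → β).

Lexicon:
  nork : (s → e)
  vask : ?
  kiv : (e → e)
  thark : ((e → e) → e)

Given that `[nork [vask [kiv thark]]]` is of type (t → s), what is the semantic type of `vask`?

At [nork [vask [kiv thark]]] (required: (t → s)): nork is (s → e), which is not a function with range (t → s); hence [vask [kiv thark]] is the functor — type ((s → e) → (t → s)).
At [vask [kiv thark]] (required: ((s → e) → (t → s))): [kiv thark] is e, which is not a function with range ((s → e) → (t → s)); hence vask is the functor — type (e → ((s → e) → (t → s))).

(e → ((s → e) → (t → s)))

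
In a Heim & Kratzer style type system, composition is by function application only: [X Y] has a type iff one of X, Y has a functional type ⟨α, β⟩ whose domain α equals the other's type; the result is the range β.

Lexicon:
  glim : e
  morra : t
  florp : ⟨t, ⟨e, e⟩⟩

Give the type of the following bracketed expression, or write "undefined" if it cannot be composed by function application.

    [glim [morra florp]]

[morra florp]: ⟨t, ⟨e, e⟩⟩ applied to t yields ⟨e, e⟩.
[glim [morra florp]]: ⟨e, e⟩ applied to e yields e.

e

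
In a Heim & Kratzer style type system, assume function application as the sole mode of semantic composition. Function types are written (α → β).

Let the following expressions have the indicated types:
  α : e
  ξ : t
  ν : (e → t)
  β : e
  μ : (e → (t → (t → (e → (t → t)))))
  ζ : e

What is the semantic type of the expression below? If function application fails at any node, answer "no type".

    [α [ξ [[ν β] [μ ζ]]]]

(t → t)

[ν β]: (e → t) applied to e yields t.
[μ ζ]: (e → (t → (t → (e → (t → t))))) applied to e yields (t → (t → (e → (t → t)))).
[[ν β] [μ ζ]]: (t → (t → (e → (t → t)))) applied to t yields (t → (e → (t → t))).
[ξ [[ν β] [μ ζ]]]: (t → (e → (t → t))) applied to t yields (e → (t → t)).
[α [ξ [[ν β] [μ ζ]]]]: (e → (t → t)) applied to e yields (t → t).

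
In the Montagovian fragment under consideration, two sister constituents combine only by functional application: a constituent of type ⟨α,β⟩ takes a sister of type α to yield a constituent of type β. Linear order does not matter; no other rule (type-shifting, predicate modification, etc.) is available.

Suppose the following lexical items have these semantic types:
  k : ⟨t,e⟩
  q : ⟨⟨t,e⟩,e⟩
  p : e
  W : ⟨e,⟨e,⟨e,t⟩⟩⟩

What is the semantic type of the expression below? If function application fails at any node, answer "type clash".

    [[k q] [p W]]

[k q]: q is ⟨⟨t,e⟩,e⟩, k is ⟨t,e⟩; result e.
[p W]: W is ⟨e,⟨e,⟨e,t⟩⟩⟩, p is e; result ⟨e,⟨e,t⟩⟩.
[[k q] [p W]]: [p W] is ⟨e,⟨e,t⟩⟩, [k q] is e; result ⟨e,t⟩.

⟨e,t⟩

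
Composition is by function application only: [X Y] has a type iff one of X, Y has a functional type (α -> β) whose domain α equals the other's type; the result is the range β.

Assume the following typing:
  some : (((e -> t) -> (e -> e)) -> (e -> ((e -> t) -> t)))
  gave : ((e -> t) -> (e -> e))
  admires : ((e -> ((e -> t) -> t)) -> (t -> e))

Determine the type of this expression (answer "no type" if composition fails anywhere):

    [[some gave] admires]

[some gave]: functor some : (((e -> t) -> (e -> e)) -> (e -> ((e -> t) -> t))), argument gave : ((e -> t) -> (e -> e)); result (e -> ((e -> t) -> t)).
[[some gave] admires]: functor admires : ((e -> ((e -> t) -> t)) -> (t -> e)), argument [some gave] : (e -> ((e -> t) -> t)); result (t -> e).

(t -> e)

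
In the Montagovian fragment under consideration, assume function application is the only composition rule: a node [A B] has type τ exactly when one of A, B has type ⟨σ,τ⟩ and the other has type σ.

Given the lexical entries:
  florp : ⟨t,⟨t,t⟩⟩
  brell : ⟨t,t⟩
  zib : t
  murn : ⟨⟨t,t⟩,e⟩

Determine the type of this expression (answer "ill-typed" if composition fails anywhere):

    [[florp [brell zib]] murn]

e

At [brell zib], brell : ⟨t,t⟩ takes zib : t, giving t.
At [florp [brell zib]], florp : ⟨t,⟨t,t⟩⟩ takes [brell zib] : t, giving ⟨t,t⟩.
At [[florp [brell zib]] murn], murn : ⟨⟨t,t⟩,e⟩ takes [florp [brell zib]] : ⟨t,t⟩, giving e.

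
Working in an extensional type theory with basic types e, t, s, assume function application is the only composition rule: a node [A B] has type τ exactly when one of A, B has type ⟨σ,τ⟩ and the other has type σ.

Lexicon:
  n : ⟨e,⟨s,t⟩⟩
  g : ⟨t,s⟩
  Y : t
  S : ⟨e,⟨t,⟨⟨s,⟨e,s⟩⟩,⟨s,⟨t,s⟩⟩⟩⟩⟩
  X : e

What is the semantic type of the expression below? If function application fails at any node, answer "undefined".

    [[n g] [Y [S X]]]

undefined

[n g]: ⟨e,⟨s,t⟩⟩ with ⟨t,s⟩ — neither is a function whose domain matches the other; composition fails here.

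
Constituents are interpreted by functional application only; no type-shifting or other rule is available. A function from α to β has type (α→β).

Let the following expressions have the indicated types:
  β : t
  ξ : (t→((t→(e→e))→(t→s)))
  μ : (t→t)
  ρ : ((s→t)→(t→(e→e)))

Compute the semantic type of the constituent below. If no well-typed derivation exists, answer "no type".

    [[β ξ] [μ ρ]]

no type

At [β ξ], ξ : (t→((t→(e→e))→(t→s))) takes β : t, giving ((t→(e→e))→(t→s)).
At [μ ρ]: neither (t→t) nor ((s→t)→(t→(e→e))) can take the other as argument; the node is ill-typed.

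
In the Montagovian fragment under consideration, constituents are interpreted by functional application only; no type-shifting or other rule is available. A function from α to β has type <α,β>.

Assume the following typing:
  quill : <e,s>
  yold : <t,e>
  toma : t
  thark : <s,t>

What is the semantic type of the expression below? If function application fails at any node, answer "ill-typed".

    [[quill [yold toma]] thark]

t

[yold toma] — yold of type <t,e> combines with toma of type t: type e.
[quill [yold toma]] — quill of type <e,s> combines with [yold toma] of type e: type s.
[[quill [yold toma]] thark] — thark of type <s,t> combines with [quill [yold toma]] of type s: type t.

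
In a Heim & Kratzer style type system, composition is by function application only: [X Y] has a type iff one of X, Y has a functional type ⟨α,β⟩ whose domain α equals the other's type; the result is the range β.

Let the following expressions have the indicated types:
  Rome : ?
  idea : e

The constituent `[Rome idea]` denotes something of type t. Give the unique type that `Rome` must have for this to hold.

⟨e,t⟩

[Rome idea] is required to be t. idea : e cannot yield t as functor, so Rome : ⟨e,t⟩.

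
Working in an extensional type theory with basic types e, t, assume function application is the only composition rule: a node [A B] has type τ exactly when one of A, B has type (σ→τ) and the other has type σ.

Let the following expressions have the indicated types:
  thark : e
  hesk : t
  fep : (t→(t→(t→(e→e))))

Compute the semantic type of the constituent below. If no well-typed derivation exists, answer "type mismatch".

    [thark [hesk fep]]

[hesk fep] — fep of type (t→(t→(t→(e→e)))) combines with hesk of type t: type (t→(t→(e→e))).
[thark [hesk fep]]: e with (t→(t→(e→e))) — neither is a function whose domain matches the other; composition fails here.

type mismatch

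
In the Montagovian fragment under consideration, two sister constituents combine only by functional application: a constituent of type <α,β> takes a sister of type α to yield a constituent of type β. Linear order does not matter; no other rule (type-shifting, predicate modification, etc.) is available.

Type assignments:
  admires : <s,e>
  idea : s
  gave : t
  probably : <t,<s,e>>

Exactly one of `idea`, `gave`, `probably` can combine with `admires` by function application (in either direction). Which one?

idea

idea — combines: admires : <s,e> takes idea : s as argument, giving e.
gave : t — neither side's domain matches the other.
probably : <t,<s,e>> — neither side's domain matches the other.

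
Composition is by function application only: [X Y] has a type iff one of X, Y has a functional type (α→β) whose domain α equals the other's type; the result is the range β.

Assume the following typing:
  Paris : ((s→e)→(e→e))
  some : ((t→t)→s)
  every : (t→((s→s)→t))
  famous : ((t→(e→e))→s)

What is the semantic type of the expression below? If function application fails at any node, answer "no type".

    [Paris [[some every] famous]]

[some every]: ((t→t)→s) with (t→((s→s)→t)) — neither is a function whose domain matches the other; composition fails here.

no type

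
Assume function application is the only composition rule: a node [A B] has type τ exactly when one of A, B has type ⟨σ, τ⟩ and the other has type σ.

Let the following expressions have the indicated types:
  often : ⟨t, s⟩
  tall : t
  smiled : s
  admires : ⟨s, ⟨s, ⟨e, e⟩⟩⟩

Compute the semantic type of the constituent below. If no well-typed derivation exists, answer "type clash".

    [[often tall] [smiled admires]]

At [often tall], often : ⟨t, s⟩ takes tall : t, giving s.
At [smiled admires], admires : ⟨s, ⟨s, ⟨e, e⟩⟩⟩ takes smiled : s, giving ⟨s, ⟨e, e⟩⟩.
At [[often tall] [smiled admires]], [smiled admires] : ⟨s, ⟨e, e⟩⟩ takes [often tall] : s, giving ⟨e, e⟩.

⟨e, e⟩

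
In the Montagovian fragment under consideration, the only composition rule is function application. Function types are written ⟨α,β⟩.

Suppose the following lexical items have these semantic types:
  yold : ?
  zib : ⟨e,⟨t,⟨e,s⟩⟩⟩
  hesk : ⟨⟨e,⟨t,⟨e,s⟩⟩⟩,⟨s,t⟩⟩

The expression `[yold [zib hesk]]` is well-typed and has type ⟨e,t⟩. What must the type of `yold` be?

⟨⟨s,t⟩,⟨e,t⟩⟩

For [yold [zib hesk]] to have type ⟨e,t⟩ with [zib hesk] of type ⟨s,t⟩, yold must be the function: yold : ⟨⟨s,t⟩,⟨e,t⟩⟩.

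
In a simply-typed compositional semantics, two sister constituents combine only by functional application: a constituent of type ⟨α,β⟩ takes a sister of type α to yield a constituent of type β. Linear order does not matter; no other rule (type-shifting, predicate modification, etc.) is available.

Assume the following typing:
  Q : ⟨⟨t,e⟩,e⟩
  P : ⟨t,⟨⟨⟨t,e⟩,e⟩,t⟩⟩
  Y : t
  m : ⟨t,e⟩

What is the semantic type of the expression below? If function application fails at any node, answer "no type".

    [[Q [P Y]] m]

e

[P Y] — P of type ⟨t,⟨⟨⟨t,e⟩,e⟩,t⟩⟩ combines with Y of type t: type ⟨⟨⟨t,e⟩,e⟩,t⟩.
[Q [P Y]] — [P Y] of type ⟨⟨⟨t,e⟩,e⟩,t⟩ combines with Q of type ⟨⟨t,e⟩,e⟩: type t.
[[Q [P Y]] m] — m of type ⟨t,e⟩ combines with [Q [P Y]] of type t: type e.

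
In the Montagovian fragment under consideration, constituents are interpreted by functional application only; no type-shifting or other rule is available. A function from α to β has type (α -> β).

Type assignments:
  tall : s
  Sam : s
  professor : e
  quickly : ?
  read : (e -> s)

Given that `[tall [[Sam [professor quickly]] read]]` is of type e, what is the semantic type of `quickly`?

(e -> (s -> ((e -> s) -> (s -> e))))

[tall [[Sam [professor quickly]] read]] must have type e. The sister tall has type s; that is not a function onto e, so [[Sam [professor quickly]] read] must be the functor, of type (s -> e).
[[Sam [professor quickly]] read] must have type (s -> e). The sister read has type (e -> s); that is not a function onto (s -> e), so [Sam [professor quickly]] must be the functor, of type ((e -> s) -> (s -> e)).
[Sam [professor quickly]] must have type ((e -> s) -> (s -> e)). The sister Sam has type s; that is not a function onto ((e -> s) -> (s -> e)), so [professor quickly] must be the functor, of type (s -> ((e -> s) -> (s -> e))).
[professor quickly] must have type (s -> ((e -> s) -> (s -> e))). The sister professor has type e; that is not a function onto (s -> ((e -> s) -> (s -> e))), so quickly must be the functor, of type (e -> (s -> ((e -> s) -> (s -> e)))).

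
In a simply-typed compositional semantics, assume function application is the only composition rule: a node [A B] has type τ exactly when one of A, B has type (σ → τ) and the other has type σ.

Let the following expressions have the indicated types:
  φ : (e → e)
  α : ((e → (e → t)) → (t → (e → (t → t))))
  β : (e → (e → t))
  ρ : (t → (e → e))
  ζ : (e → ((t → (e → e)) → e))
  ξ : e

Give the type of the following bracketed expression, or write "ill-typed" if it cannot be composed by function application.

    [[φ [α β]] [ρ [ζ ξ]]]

ill-typed

[α β] — α of type ((e → (e → t)) → (t → (e → (t → t)))) combines with β of type (e → (e → t)): type (t → (e → (t → t))).
[φ [α β]]: (e → e) and (t → (e → (t → t))) cannot combine by function application — type clash.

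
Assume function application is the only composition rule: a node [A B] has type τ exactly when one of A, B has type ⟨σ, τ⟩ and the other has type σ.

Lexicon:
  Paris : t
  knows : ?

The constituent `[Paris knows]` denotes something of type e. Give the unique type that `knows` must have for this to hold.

⟨t, e⟩

[Paris knows] must have type e. The sister Paris has type t; that is not a function onto e, so knows must be the functor, of type ⟨t, e⟩.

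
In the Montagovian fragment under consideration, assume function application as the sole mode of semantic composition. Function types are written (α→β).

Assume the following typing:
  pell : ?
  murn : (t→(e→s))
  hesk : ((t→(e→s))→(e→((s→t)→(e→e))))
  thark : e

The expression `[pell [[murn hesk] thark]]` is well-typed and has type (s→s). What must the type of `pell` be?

[pell [[murn hesk] thark]] is required to be (s→s). [[murn hesk] thark] : ((s→t)→(e→e)) cannot yield (s→s) as functor, so pell : (((s→t)→(e→e))→(s→s)).

(((s→t)→(e→e))→(s→s))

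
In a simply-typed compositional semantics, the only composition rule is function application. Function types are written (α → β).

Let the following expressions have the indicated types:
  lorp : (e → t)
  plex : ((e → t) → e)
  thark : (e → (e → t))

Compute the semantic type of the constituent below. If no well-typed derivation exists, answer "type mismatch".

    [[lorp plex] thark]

[lorp plex]: ((e → t) → e) applied to (e → t) yields e.
[[lorp plex] thark]: (e → (e → t)) applied to e yields (e → t).

(e → t)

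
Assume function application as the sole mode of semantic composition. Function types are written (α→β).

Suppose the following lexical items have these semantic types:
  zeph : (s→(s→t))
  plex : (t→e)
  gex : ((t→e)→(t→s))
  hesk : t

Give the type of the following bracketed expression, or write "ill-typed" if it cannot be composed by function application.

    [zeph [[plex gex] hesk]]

[plex gex] — gex of type ((t→e)→(t→s)) combines with plex of type (t→e): type (t→s).
[[plex gex] hesk] — [plex gex] of type (t→s) combines with hesk of type t: type s.
[zeph [[plex gex] hesk]] — zeph of type (s→(s→t)) combines with [[plex gex] hesk] of type s: type (s→t).

(s→t)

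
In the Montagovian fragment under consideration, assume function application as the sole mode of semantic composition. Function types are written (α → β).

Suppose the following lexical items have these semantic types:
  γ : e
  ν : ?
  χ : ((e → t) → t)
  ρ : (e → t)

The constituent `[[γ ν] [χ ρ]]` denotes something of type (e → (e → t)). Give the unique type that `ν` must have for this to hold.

[[γ ν] [χ ρ]] is required to be (e → (e → t)). [χ ρ] : t cannot yield (e → (e → t)) as functor, so [γ ν] : (t → (e → (e → t))).
[γ ν] is required to be (t → (e → (e → t))). γ : e cannot yield (t → (e → (e → t))) as functor, so ν : (e → (t → (e → (e → t)))).

(e → (t → (e → (e → t))))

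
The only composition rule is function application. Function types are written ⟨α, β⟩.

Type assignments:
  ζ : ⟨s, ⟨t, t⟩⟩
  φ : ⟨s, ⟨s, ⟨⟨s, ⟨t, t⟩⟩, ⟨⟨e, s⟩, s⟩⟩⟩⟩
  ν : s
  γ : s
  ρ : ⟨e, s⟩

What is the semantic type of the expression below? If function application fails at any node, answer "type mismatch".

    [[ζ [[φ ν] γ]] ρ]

[φ ν]: functor φ : ⟨s, ⟨s, ⟨⟨s, ⟨t, t⟩⟩, ⟨⟨e, s⟩, s⟩⟩⟩⟩, argument ν : s; result ⟨s, ⟨⟨s, ⟨t, t⟩⟩, ⟨⟨e, s⟩, s⟩⟩⟩.
[[φ ν] γ]: functor [φ ν] : ⟨s, ⟨⟨s, ⟨t, t⟩⟩, ⟨⟨e, s⟩, s⟩⟩⟩, argument γ : s; result ⟨⟨s, ⟨t, t⟩⟩, ⟨⟨e, s⟩, s⟩⟩.
[ζ [[φ ν] γ]]: functor [[φ ν] γ] : ⟨⟨s, ⟨t, t⟩⟩, ⟨⟨e, s⟩, s⟩⟩, argument ζ : ⟨s, ⟨t, t⟩⟩; result ⟨⟨e, s⟩, s⟩.
[[ζ [[φ ν] γ]] ρ]: functor [ζ [[φ ν] γ]] : ⟨⟨e, s⟩, s⟩, argument ρ : ⟨e, s⟩; result s.

s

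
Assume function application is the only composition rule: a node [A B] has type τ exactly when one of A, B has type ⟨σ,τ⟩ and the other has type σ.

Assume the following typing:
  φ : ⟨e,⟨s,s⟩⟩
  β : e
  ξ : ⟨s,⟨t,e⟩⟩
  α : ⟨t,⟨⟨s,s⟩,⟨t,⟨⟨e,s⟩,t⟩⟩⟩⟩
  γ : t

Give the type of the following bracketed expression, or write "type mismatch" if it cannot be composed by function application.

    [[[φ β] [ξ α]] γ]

[φ β]: φ is ⟨e,⟨s,s⟩⟩, β is e; result ⟨s,s⟩.
At [ξ α]: neither ⟨s,⟨t,e⟩⟩ nor ⟨t,⟨⟨s,s⟩,⟨t,⟨⟨e,s⟩,t⟩⟩⟩⟩ can take the other as argument; the node is ill-typed.

type mismatch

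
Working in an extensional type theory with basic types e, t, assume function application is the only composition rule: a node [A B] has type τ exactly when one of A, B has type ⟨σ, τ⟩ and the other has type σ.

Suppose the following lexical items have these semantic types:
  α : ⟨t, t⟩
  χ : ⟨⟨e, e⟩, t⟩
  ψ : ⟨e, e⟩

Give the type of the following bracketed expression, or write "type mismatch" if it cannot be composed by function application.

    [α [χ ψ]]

t

[χ ψ]: functor χ : ⟨⟨e, e⟩, t⟩, argument ψ : ⟨e, e⟩; result t.
[α [χ ψ]]: functor α : ⟨t, t⟩, argument [χ ψ] : t; result t.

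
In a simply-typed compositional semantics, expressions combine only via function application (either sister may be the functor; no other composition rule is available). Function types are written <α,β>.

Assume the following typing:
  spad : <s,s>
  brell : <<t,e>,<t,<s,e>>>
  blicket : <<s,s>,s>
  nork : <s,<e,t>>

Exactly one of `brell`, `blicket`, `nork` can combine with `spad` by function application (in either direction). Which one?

blicket

brell : <<t,e>,<t,<s,e>>> — spad needs s; brell needs <t,e>; neither fits.
blicket — combines: blicket : <<s,s>,s> takes spad : <s,s> as argument, giving s.
nork : <s,<e,t>> — spad needs s; nork needs s; neither fits.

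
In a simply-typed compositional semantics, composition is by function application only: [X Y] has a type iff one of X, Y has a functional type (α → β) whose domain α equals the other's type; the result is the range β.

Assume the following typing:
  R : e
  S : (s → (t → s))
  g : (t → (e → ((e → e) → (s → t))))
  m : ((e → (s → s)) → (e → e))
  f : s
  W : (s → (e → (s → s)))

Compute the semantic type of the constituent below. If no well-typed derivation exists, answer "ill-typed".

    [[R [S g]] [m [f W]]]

[S g]: (s → (t → s)) with (t → (e → ((e → e) → (s → t)))) — neither is a function whose domain matches the other; composition fails here.

ill-typed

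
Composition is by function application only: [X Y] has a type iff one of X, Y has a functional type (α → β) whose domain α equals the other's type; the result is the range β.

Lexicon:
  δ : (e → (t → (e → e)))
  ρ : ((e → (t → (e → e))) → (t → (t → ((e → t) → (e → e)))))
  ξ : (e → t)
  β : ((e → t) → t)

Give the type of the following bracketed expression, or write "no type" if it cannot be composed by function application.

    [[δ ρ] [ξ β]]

[δ ρ]: ρ is ((e → (t → (e → e))) → (t → (t → ((e → t) → (e → e))))), δ is (e → (t → (e → e))); result (t → (t → ((e → t) → (e → e)))).
[ξ β]: β is ((e → t) → t), ξ is (e → t); result t.
[[δ ρ] [ξ β]]: [δ ρ] is (t → (t → ((e → t) → (e → e)))), [ξ β] is t; result (t → ((e → t) → (e → e))).

(t → ((e → t) → (e → e)))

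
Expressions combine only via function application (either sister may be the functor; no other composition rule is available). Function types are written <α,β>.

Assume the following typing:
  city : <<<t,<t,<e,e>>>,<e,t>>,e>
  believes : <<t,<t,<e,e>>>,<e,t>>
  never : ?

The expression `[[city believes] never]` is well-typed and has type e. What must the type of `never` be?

<e,e>

For [[city believes] never] to have type e with [city believes] of type e, never must be the function: never : <e,e>.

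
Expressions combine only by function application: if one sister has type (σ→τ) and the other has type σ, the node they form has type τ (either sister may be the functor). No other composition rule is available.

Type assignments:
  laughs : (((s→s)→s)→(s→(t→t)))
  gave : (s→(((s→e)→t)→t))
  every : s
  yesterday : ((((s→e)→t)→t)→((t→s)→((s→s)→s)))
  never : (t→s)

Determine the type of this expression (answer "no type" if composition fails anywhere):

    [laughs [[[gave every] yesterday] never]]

(s→(t→t))

[gave every] — gave of type (s→(((s→e)→t)→t)) combines with every of type s: type (((s→e)→t)→t).
[[gave every] yesterday] — yesterday of type ((((s→e)→t)→t)→((t→s)→((s→s)→s))) combines with [gave every] of type (((s→e)→t)→t): type ((t→s)→((s→s)→s)).
[[[gave every] yesterday] never] — [[gave every] yesterday] of type ((t→s)→((s→s)→s)) combines with never of type (t→s): type ((s→s)→s).
[laughs [[[gave every] yesterday] never]] — laughs of type (((s→s)→s)→(s→(t→t))) combines with [[[gave every] yesterday] never] of type ((s→s)→s): type (s→(t→t)).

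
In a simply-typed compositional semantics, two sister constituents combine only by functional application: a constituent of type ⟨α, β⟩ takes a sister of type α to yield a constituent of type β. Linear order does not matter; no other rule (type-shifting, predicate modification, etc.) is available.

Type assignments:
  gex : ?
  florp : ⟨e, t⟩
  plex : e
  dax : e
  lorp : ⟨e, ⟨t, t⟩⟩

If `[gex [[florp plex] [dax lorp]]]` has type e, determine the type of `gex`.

⟨t, e⟩

[gex [[florp plex] [dax lorp]]] must have type e. The sister [[florp plex] [dax lorp]] has type t; that is not a function onto e, so gex must be the functor, of type ⟨t, e⟩.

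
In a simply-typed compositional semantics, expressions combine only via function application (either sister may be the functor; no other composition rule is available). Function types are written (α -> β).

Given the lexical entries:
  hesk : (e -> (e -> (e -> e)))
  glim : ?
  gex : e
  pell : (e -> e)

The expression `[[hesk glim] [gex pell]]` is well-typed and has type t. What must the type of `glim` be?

At [[hesk glim] [gex pell]] (required: t): [gex pell] is e, which is not a function with range t; hence [hesk glim] is the functor — type (e -> t).
At [hesk glim] (required: (e -> t)): hesk is (e -> (e -> (e -> e))), which is not a function with range (e -> t); hence glim is the functor — type ((e -> (e -> (e -> e))) -> (e -> t)).

((e -> (e -> (e -> e))) -> (e -> t))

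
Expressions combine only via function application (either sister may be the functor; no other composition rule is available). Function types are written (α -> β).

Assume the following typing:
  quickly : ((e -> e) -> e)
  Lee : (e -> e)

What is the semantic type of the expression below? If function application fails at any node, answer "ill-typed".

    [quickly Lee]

[quickly Lee]: functor quickly : ((e -> e) -> e), argument Lee : (e -> e); result e.

e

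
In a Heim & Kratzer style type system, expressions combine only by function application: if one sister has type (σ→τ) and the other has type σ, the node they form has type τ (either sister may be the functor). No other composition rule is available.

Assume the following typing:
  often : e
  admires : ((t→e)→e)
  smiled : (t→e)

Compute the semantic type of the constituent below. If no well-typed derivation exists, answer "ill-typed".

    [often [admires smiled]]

[admires smiled]: ((t→e)→e) applied to (t→e) yields e.
[often [admires smiled]]: e with e — neither is a function whose domain matches the other; composition fails here.

ill-typed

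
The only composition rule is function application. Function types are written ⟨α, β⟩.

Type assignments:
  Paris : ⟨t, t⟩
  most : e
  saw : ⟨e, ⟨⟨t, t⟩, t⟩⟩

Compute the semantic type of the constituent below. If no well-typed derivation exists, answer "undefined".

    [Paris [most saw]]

t

[most saw] — saw of type ⟨e, ⟨⟨t, t⟩, t⟩⟩ combines with most of type e: type ⟨⟨t, t⟩, t⟩.
[Paris [most saw]] — [most saw] of type ⟨⟨t, t⟩, t⟩ combines with Paris of type ⟨t, t⟩: type t.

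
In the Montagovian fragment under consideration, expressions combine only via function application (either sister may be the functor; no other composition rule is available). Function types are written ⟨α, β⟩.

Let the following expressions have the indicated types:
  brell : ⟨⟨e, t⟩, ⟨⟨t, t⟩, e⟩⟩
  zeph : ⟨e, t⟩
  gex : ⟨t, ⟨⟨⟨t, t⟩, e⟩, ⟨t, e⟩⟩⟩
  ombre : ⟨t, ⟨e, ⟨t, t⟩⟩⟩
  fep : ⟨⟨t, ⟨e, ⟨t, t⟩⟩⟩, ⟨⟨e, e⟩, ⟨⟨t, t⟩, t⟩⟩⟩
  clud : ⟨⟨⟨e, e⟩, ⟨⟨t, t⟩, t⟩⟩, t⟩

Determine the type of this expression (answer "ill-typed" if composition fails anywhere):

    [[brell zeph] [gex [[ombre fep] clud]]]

⟨t, e⟩

[brell zeph] — brell of type ⟨⟨e, t⟩, ⟨⟨t, t⟩, e⟩⟩ combines with zeph of type ⟨e, t⟩: type ⟨⟨t, t⟩, e⟩.
[ombre fep] — fep of type ⟨⟨t, ⟨e, ⟨t, t⟩⟩⟩, ⟨⟨e, e⟩, ⟨⟨t, t⟩, t⟩⟩⟩ combines with ombre of type ⟨t, ⟨e, ⟨t, t⟩⟩⟩: type ⟨⟨e, e⟩, ⟨⟨t, t⟩, t⟩⟩.
[[ombre fep] clud] — clud of type ⟨⟨⟨e, e⟩, ⟨⟨t, t⟩, t⟩⟩, t⟩ combines with [ombre fep] of type ⟨⟨e, e⟩, ⟨⟨t, t⟩, t⟩⟩: type t.
[gex [[ombre fep] clud]] — gex of type ⟨t, ⟨⟨⟨t, t⟩, e⟩, ⟨t, e⟩⟩⟩ combines with [[ombre fep] clud] of type t: type ⟨⟨⟨t, t⟩, e⟩, ⟨t, e⟩⟩.
[[brell zeph] [gex [[ombre fep] clud]]] — [gex [[ombre fep] clud]] of type ⟨⟨⟨t, t⟩, e⟩, ⟨t, e⟩⟩ combines with [brell zeph] of type ⟨⟨t, t⟩, e⟩: type ⟨t, e⟩.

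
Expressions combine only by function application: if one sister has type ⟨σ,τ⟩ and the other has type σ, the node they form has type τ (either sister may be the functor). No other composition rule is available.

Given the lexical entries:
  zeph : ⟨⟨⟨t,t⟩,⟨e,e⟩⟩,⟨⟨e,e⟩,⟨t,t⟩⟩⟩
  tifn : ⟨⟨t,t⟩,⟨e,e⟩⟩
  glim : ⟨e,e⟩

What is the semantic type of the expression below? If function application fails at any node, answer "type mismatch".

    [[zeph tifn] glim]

[zeph tifn]: zeph is ⟨⟨⟨t,t⟩,⟨e,e⟩⟩,⟨⟨e,e⟩,⟨t,t⟩⟩⟩, tifn is ⟨⟨t,t⟩,⟨e,e⟩⟩; result ⟨⟨e,e⟩,⟨t,t⟩⟩.
[[zeph tifn] glim]: [zeph tifn] is ⟨⟨e,e⟩,⟨t,t⟩⟩, glim is ⟨e,e⟩; result ⟨t,t⟩.

⟨t,t⟩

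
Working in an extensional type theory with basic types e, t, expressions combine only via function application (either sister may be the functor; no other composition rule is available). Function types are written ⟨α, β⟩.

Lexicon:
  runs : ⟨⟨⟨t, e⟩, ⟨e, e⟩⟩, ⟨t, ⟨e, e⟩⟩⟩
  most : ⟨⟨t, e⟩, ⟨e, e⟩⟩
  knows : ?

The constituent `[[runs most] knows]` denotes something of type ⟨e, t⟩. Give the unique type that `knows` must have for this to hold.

At [[runs most] knows] (required: ⟨e, t⟩): [runs most] is ⟨t, ⟨e, e⟩⟩, which is not a function with range ⟨e, t⟩; hence knows is the functor — type ⟨⟨t, ⟨e, e⟩⟩, ⟨e, t⟩⟩.

⟨⟨t, ⟨e, e⟩⟩, ⟨e, t⟩⟩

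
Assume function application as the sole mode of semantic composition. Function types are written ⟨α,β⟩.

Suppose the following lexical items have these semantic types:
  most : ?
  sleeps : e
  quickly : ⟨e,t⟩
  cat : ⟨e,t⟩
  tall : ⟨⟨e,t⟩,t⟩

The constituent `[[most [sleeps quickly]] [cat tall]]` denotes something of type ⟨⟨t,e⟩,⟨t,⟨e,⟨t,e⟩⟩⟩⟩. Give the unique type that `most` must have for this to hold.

[[most [sleeps quickly]] [cat tall]] is required to be ⟨⟨t,e⟩,⟨t,⟨e,⟨t,e⟩⟩⟩⟩. [cat tall] : t cannot yield ⟨⟨t,e⟩,⟨t,⟨e,⟨t,e⟩⟩⟩⟩ as functor, so [most [sleeps quickly]] : ⟨t,⟨⟨t,e⟩,⟨t,⟨e,⟨t,e⟩⟩⟩⟩⟩.
[most [sleeps quickly]] is required to be ⟨t,⟨⟨t,e⟩,⟨t,⟨e,⟨t,e⟩⟩⟩⟩⟩. [sleeps quickly] : t cannot yield ⟨t,⟨⟨t,e⟩,⟨t,⟨e,⟨t,e⟩⟩⟩⟩⟩ as functor, so most : ⟨t,⟨t,⟨⟨t,e⟩,⟨t,⟨e,⟨t,e⟩⟩⟩⟩⟩⟩.

⟨t,⟨t,⟨⟨t,e⟩,⟨t,⟨e,⟨t,e⟩⟩⟩⟩⟩⟩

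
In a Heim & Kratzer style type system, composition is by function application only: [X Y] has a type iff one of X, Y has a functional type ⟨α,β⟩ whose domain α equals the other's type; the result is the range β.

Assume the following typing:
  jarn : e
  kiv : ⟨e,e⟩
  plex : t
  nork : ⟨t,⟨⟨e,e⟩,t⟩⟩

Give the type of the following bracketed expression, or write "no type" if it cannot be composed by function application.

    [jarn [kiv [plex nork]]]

[plex nork] — nork of type ⟨t,⟨⟨e,e⟩,t⟩⟩ combines with plex of type t: type ⟨⟨e,e⟩,t⟩.
[kiv [plex nork]] — [plex nork] of type ⟨⟨e,e⟩,t⟩ combines with kiv of type ⟨e,e⟩: type t.
[jarn [kiv [plex nork]]]: e and t cannot combine by function application — type clash.

no type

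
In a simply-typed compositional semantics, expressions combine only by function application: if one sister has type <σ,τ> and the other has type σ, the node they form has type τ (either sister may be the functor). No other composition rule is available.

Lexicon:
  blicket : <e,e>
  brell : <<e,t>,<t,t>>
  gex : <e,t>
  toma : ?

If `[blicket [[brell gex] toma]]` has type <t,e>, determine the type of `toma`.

[blicket [[brell gex] toma]] must have type <t,e>. The sister blicket has type <e,e>; that is not a function onto <t,e>, so [[brell gex] toma] must be the functor, of type <<e,e>,<t,e>>.
[[brell gex] toma] must have type <<e,e>,<t,e>>. The sister [brell gex] has type <t,t>; that is not a function onto <<e,e>,<t,e>>, so toma must be the functor, of type <<t,t>,<<e,e>,<t,e>>>.

<<t,t>,<<e,e>,<t,e>>>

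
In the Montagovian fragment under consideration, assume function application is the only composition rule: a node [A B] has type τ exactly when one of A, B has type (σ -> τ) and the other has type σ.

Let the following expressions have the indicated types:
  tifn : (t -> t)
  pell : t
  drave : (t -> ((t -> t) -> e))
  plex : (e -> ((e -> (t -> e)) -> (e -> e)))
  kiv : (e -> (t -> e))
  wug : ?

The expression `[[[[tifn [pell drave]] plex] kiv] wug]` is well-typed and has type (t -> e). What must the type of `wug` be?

((e -> e) -> (t -> e))

[[[[tifn [pell drave]] plex] kiv] wug] is required to be (t -> e). [[[tifn [pell drave]] plex] kiv] : (e -> e) cannot yield (t -> e) as functor, so wug : ((e -> e) -> (t -> e)).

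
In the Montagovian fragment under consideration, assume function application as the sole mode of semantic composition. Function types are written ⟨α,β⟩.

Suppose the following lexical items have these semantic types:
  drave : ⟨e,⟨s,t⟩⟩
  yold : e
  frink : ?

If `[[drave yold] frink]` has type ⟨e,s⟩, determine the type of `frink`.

⟨⟨s,t⟩,⟨e,s⟩⟩

At [[drave yold] frink] (required: ⟨e,s⟩): [drave yold] is ⟨s,t⟩, which is not a function with range ⟨e,s⟩; hence frink is the functor — type ⟨⟨s,t⟩,⟨e,s⟩⟩.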